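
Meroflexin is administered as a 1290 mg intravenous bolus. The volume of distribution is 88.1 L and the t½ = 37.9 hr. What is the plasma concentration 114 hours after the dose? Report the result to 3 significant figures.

1.82 µg/mL

C₀ = dose / V = 1290 / 88.1 = 14.64 µg/mL
k = ln 2 / 37.9 = 0.01829 hr⁻¹
C(t) = C₀ e^(−kt) = 14.64 × e^(−0.01829 × 114) = 14.64 × e^(−2.085) = 14.64 × 0.1243 ≈ 1.82 µg/mL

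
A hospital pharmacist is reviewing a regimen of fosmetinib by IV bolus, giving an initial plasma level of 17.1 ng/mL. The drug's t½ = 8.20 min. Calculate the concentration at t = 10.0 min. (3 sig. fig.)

7.34 ng/mL

k = ln 2 / 8.20 = 0.08453 min⁻¹
10.0 min is 1.220 half-lives, so C = 17.1 × (1/2)^1.220 = 17.1 × 0.4294 ≈ 7.34 ng/mL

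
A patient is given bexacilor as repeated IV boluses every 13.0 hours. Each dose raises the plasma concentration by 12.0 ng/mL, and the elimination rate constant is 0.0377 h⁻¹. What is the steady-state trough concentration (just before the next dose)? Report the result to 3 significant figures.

19.0 ng/mL

Fraction remaining after one interval: e^(−kτ) = e^(−0.03770 × 13.0) = 0.6126
R = 1 / (1 − 0.6126) = 2.581
Css,max = 12.0 × 2.581 = 30.97 ng/mL
Css,min = Css,max × e^(−kτ) = 30.97 × 0.6126 ≈ 19.0 ng/mL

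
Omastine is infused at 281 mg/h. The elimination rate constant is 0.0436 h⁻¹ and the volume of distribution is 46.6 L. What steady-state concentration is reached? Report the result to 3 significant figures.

CL = k · V = 0.0436 × 46.6 = 2.032 L/h
Css = rate / CL = 281 / 2.032 ≈ 138 µg/mL

138 µg/mL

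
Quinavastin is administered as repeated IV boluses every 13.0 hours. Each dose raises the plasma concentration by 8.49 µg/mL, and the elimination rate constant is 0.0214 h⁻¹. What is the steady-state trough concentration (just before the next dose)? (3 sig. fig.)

Fraction remaining after one interval: e^(−kτ) = e^(−0.02140 × 13.0) = 0.7571
R = 1 / (1 − 0.7571) = 4.118
Css,max = 8.49 × 4.118 = 34.96 µg/mL
Css,min = Css,max × e^(−kτ) = 34.96 × 0.7571 ≈ 26.5 µg/mL

26.5 µg/mL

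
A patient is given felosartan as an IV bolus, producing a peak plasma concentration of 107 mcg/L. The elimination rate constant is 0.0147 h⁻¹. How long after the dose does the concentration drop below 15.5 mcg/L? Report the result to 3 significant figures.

C(t) = C₀ e^(−kt)  ⇒  t = ln(C₀/C) / k
t = ln(107/15.5) / 0.01470 = 1.932 / 0.01470 ≈ 131 hours

131 hours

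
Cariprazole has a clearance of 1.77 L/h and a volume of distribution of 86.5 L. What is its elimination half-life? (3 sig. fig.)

k = CL / V = 1.77 / 86.5 = 0.02046 h⁻¹
t½ = ln 2 / k = ln 2 / 0.02046 ≈ 33.9 hours

33.9 hours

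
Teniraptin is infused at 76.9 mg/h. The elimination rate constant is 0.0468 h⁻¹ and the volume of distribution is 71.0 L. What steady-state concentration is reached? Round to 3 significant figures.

23.1 mg/L

CL = k · V = 0.0468 × 71.0 = 3.323 L/h
Css = rate / CL = 76.9 / 3.323 ≈ 23.1 mg/L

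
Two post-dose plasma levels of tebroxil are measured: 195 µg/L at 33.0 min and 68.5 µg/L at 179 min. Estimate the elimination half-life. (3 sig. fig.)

96.7 minutes

k = ln(C₁/C₂) / (t₂ − t₁) = ln(195/68.5) / (179 − 33.0)
  = 1.046 / 146.0 = 0.007166 min⁻¹
t½ = ln 2 / k = ln 2 / 0.007166 ≈ 96.7 minutes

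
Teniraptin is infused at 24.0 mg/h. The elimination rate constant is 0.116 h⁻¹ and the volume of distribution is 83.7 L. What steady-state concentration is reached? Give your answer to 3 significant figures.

2.47 mg/L

CL = k · V = 0.116 × 83.7 = 9.709 L/h
Css = rate / CL = 24.0 / 9.709 ≈ 2.47 mg/L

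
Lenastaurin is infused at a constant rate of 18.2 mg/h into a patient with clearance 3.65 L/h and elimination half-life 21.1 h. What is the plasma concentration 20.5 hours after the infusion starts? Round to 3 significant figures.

2.44 mg/L

Css = rate / CL = 18.2 / 3.65 = 4.986 mg/L
k = ln 2 / 21.1 = 0.03285 h⁻¹
C(t) = Css (1 − e^(−kt)) = 4.986 × (1 − e^(−0.6734)) = 4.986 × 0.4900 ≈ 2.44 mg/L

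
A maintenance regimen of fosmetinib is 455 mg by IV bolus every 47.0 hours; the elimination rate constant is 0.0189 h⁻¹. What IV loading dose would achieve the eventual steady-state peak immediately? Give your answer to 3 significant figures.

Accumulation ratio R = 1 / (1 − e^(−kτ)) = 1 / (1 − e^(−0.01890×47.0)) = 1 / (1 − 0.4114) = 1.699
Loading dose = maintenance dose × R = 455 × 1.699 ≈ 773 mg

773 mg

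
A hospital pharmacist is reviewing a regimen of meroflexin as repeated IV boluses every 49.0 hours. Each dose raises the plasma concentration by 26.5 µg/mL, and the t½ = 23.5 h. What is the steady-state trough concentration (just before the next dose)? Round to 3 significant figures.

k = ln 2 / 23.5 = 0.02950 h⁻¹
Fraction remaining after one interval: e^(−kτ) = e^(−0.02950 × 49.0) = 0.2357
R = 1 / (1 − 0.2357) = 1.308
Css,max = 26.5 × 1.308 = 34.67 µg/mL
Css,min = Css,max × e^(−kτ) = 34.67 × 0.2357 ≈ 8.17 µg/mL

8.17 µg/mL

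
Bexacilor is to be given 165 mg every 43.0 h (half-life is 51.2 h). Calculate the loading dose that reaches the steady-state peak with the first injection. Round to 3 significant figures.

k = ln 2 / 51.2 = 0.01354 h⁻¹
Accumulation ratio R = 1 / (1 − e^(−kτ)) = 1 / (1 − e^(−0.01354×43.0)) = 1 / (1 − 0.5587) = 2.266
Loading dose = maintenance dose × R = 165 × 2.266 ≈ 374 mg

374 mg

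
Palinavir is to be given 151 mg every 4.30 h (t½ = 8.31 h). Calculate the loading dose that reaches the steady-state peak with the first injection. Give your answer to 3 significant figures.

501 mg

k = ln 2 / 8.31 = 0.08341 h⁻¹
Accumulation ratio R = 1 / (1 − e^(−kτ)) = 1 / (1 − e^(−0.08341×4.30)) = 1 / (1 − 0.6986) = 3.318
Loading dose = maintenance dose × R = 151 × 3.318 ≈ 501 mg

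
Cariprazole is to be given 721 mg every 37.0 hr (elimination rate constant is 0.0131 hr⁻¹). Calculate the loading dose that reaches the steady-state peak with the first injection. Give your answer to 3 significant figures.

Accumulation ratio R = 1 / (1 − e^(−kτ)) = 1 / (1 − e^(−0.01310×37.0)) = 1 / (1 − 0.6159) = 2.603
Loading dose = maintenance dose × R = 721 × 2.603 ≈ 1880 mg

1880 mg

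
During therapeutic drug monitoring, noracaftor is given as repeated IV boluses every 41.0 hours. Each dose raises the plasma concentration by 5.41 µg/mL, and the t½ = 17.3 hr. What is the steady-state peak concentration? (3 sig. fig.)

k = ln 2 / 17.3 = 0.04007 hr⁻¹
Fraction remaining after one interval: e^(−kτ) = e^(−0.04007 × 41.0) = 0.1935
R = 1 / (1 − 0.1935) = 1.240
Css,max = 5.41 × 1.240 ≈ 6.71 µg/mL

6.71 µg/mL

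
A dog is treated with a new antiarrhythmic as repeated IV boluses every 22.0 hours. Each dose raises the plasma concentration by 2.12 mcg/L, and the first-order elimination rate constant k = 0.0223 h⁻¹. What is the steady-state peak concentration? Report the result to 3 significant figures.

Fraction remaining after one interval: e^(−kτ) = e^(−0.02230 × 22.0) = 0.6123
R = 1 / (1 − 0.6123) = 2.579
Css,max = 2.12 × 2.579 ≈ 5.47 mcg/L

5.47 mcg/L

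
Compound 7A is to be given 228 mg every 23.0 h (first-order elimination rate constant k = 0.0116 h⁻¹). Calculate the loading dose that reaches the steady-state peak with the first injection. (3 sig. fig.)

Accumulation ratio R = 1 / (1 − e^(−kτ)) = 1 / (1 − e^(−0.01160×23.0)) = 1 / (1 − 0.7658) = 4.270
Loading dose = maintenance dose × R = 228 × 4.270 ≈ 974 mg

974 mg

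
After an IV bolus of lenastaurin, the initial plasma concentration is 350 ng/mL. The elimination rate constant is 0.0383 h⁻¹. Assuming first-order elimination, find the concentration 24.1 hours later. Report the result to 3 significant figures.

C(t) = C₀ e^(−kt) = 350 × e^(−0.03830 × 24.1) = 350 × e^(−0.9230) = 350 × 0.3973 ≈ 139 ng/mL

139 ng/mL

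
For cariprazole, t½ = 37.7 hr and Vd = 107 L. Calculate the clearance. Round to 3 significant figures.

k = ln 2 / t½ = ln 2 / 37.7 = 0.01839 hr⁻¹
CL = k · V = 0.01839 × 107 ≈ 1.97 L/hr

1.97 L/hr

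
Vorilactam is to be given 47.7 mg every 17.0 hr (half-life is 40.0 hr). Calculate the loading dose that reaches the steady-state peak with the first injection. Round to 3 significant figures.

187 mg

k = ln 2 / 40.0 = 0.01733 hr⁻¹
Accumulation ratio R = 1 / (1 − e^(−kτ)) = 1 / (1 − e^(−0.01733×17.0)) = 1 / (1 − 0.7448) = 3.919
Loading dose = maintenance dose × R = 47.7 × 3.919 ≈ 187 mg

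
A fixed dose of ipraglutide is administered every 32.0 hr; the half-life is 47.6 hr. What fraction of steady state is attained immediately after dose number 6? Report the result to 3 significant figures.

k = ln 2 / 47.6 = 0.01456 hr⁻¹
f_n = 1 − e^(−nkτ) = 1 − e^(−6 × 0.01456 × 32.0) = 1 − e^(−2.796) = 1 − 0.06106 ≈ 0.939

0.939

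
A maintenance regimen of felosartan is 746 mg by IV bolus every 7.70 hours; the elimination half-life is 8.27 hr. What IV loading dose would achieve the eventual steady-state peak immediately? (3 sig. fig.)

1570 mg

k = ln 2 / 8.27 = 0.08381 hr⁻¹
Accumulation ratio R = 1 / (1 − e^(−kτ)) = 1 / (1 − e^(−0.08381×7.70)) = 1 / (1 − 0.5245) = 2.103
Loading dose = maintenance dose × R = 746 × 2.103 ≈ 1570 mg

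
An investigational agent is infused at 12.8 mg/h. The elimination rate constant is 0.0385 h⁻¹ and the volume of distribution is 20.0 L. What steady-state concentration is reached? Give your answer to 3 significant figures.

16.6 mg/L

CL = k · V = 0.0385 × 20.0 = 0.7700 L/h
Css = rate / CL = 12.8 / 0.7700 ≈ 16.6 mg/L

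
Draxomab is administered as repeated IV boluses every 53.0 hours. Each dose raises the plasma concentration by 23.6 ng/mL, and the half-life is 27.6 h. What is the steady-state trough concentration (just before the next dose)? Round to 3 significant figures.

k = ln 2 / 27.6 = 0.02511 h⁻¹
Fraction remaining after one interval: e^(−kτ) = e^(−0.02511 × 53.0) = 0.2642
R = 1 / (1 − 0.2642) = 1.359
Css,max = 23.6 × 1.359 = 32.07 ng/mL
Css,min = Css,max × e^(−kτ) = 32.07 × 0.2642 ≈ 8.47 ng/mL

8.47 ng/mL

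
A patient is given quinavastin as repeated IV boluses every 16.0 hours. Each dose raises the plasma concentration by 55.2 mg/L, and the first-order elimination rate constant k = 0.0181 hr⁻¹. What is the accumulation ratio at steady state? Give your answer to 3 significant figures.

3.98

Fraction remaining after one interval: e^(−kτ) = e^(−0.01810 × 16.0) = 0.7486
R = 1 / (1 − 0.7486) = 1 / 0.2514 ≈ 3.98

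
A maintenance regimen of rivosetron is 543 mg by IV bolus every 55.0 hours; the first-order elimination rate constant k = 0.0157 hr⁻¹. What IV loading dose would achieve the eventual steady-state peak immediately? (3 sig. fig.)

Accumulation ratio R = 1 / (1 − e^(−kτ)) = 1 / (1 − e^(−0.01570×55.0)) = 1 / (1 − 0.4217) = 1.729
Loading dose = maintenance dose × R = 543 × 1.729 ≈ 939 mg

939 mg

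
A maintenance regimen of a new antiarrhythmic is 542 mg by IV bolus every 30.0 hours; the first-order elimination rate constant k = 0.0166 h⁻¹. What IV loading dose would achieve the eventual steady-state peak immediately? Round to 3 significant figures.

Accumulation ratio R = 1 / (1 − e^(−kτ)) = 1 / (1 − e^(−0.01660×30.0)) = 1 / (1 − 0.6077) = 2.549
Loading dose = maintenance dose × R = 542 × 2.549 ≈ 1380 mg

1380 mg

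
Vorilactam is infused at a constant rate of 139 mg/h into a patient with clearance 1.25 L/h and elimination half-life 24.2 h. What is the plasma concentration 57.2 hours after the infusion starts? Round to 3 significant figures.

Css = rate / CL = 139 / 1.25 = 111.2 µg/mL
k = ln 2 / 24.2 = 0.02864 h⁻¹
C(t) = Css (1 − e^(−kt)) = 111.2 × (1 − e^(−1.638)) = 111.2 × 0.8057 ≈ 89.6 µg/mL

89.6 µg/mL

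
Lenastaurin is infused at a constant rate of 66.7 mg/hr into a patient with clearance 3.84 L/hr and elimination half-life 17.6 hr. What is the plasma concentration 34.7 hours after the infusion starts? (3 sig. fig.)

12.9 mg/L

Css = rate / CL = 66.7 / 3.84 = 17.37 mg/L
k = ln 2 / 17.6 = 0.03938 hr⁻¹
C(t) = Css (1 − e^(−kt)) = 17.37 × (1 − e^(−1.367)) = 17.37 × 0.7450 ≈ 12.9 mg/L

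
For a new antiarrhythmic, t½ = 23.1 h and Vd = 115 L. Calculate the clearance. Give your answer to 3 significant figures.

3.45 L/h

k = ln 2 / t½ = ln 2 / 23.1 = 0.03001 h⁻¹
CL = k · V = 0.03001 × 115 ≈ 3.45 L/h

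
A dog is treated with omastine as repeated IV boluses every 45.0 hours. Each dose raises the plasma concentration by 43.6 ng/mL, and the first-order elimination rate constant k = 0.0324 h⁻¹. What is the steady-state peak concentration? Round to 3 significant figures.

56.8 ng/mL

Fraction remaining after one interval: e^(−kτ) = e^(−0.03240 × 45.0) = 0.2327
R = 1 / (1 − 0.2327) = 1.303
Css,max = 43.6 × 1.303 ≈ 56.8 ng/mL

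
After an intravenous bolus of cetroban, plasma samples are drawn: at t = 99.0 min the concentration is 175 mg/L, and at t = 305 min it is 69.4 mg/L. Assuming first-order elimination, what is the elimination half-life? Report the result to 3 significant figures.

k = ln(C₁/C₂) / (t₂ − t₁) = ln(175/69.4) / (305 − 99.0)
  = 0.9249 / 206.0 = 0.004490 min⁻¹
t½ = ln 2 / k = ln 2 / 0.004490 ≈ 154 minutes

154 minutes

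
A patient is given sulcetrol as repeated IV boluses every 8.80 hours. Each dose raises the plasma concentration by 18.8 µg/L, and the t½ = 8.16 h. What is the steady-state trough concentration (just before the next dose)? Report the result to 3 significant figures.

k = ln 2 / 8.16 = 0.08494 h⁻¹
Fraction remaining after one interval: e^(−kτ) = e^(−0.08494 × 8.80) = 0.4735
R = 1 / (1 − 0.4735) = 1.899
Css,max = 18.8 × 1.899 = 35.71 µg/L
Css,min = Css,max × e^(−kτ) = 35.71 × 0.4735 ≈ 16.9 µg/L

16.9 µg/L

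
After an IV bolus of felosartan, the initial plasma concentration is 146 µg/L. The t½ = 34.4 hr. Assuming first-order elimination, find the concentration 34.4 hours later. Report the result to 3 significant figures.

k = ln 2 / 34.4 = 0.02015 hr⁻¹
C(t) = C₀ e^(−kt) = 146 × e^(−0.02015 × 34.4) = 146 × e^(−0.6931) = 146 × 0.5000 ≈ 73.0 µg/L

73.0 µg/L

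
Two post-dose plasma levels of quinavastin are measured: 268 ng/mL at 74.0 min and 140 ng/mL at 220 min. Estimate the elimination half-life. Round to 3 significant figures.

k = ln(C₁/C₂) / (t₂ − t₁) = ln(268/140) / (220 − 74.0)
  = 0.6493 / 146.0 = 0.004448 min⁻¹
t½ = ln 2 / k = ln 2 / 0.004448 ≈ 156 minutes

156 minutes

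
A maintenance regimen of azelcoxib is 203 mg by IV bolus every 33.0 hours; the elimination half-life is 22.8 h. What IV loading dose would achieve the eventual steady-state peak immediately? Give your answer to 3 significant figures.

321 mg

k = ln 2 / 22.8 = 0.03040 h⁻¹
Accumulation ratio R = 1 / (1 − e^(−kτ)) = 1 / (1 − e^(−0.03040×33.0)) = 1 / (1 − 0.3667) = 1.579
Loading dose = maintenance dose × R = 203 × 1.579 ≈ 321 mg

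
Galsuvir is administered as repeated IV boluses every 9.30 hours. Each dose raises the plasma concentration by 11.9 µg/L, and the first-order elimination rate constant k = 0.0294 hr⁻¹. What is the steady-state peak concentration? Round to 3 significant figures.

49.7 µg/L

Fraction remaining after one interval: e^(−kτ) = e^(−0.02940 × 9.30) = 0.7608
R = 1 / (1 − 0.7608) = 4.180
Css,max = 11.9 × 4.180 ≈ 49.7 µg/L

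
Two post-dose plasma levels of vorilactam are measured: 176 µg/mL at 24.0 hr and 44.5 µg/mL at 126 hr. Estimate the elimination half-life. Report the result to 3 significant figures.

k = ln(C₁/C₂) / (t₂ − t₁) = ln(176/44.5) / (126 − 24.0)
  = 1.375 / 102.0 = 0.01348 hr⁻¹
t½ = ln 2 / k = ln 2 / 0.01348 ≈ 51.4 hours

51.4 hours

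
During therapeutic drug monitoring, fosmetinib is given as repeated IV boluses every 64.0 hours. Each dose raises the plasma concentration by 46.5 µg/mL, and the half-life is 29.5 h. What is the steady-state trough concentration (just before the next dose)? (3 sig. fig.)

13.3 µg/mL

k = ln 2 / 29.5 = 0.02350 h⁻¹
Fraction remaining after one interval: e^(−kτ) = e^(−0.02350 × 64.0) = 0.2223
R = 1 / (1 − 0.2223) = 1.286
Css,max = 46.5 × 1.286 = 59.79 µg/mL
Css,min = Css,max × e^(−kτ) = 59.79 × 0.2223 ≈ 13.3 µg/mL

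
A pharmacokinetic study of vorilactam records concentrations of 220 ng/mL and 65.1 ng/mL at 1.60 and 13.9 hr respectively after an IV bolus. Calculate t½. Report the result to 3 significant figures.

7.00 hours

k = ln(C₁/C₂) / (t₂ − t₁) = ln(220/65.1) / (13.9 − 1.60)
  = 1.218 / 12.30 = 0.09900 hr⁻¹
t½ = ln 2 / k = ln 2 / 0.09900 ≈ 7.00 hours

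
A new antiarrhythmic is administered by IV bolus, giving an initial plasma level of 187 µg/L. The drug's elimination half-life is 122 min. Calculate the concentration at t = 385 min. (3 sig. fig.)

k = ln 2 / 122 = 0.005682 min⁻¹
385 min is 3.156 half-lives, so C = 187 × (1/2)^3.156 = 187 × 0.1122 ≈ 21.0 µg/L

21.0 µg/L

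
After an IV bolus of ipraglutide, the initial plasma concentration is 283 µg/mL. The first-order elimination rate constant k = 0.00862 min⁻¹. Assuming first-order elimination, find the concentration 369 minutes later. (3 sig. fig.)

11.8 µg/mL

C(t) = C₀ e^(−kt) = 283 × e^(−0.008620 × 369) = 283 × e^(−3.181) = 283 × 0.04155 ≈ 11.8 µg/mL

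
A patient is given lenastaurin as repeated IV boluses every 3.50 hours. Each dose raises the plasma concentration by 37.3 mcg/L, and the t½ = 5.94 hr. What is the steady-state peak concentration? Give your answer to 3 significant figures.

111 mcg/L

k = ln 2 / 5.94 = 0.1167 hr⁻¹
Fraction remaining after one interval: e^(−kτ) = e^(−0.1167 × 3.50) = 0.6647
R = 1 / (1 − 0.6647) = 2.982
Css,max = 37.3 × 2.982 ≈ 111 mcg/L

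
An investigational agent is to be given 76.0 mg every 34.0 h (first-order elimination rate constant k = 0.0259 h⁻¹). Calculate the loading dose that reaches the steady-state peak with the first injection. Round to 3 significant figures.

Accumulation ratio R = 1 / (1 − e^(−kτ)) = 1 / (1 − e^(−0.02590×34.0)) = 1 / (1 − 0.4145) = 1.708
Loading dose = maintenance dose × R = 76.0 × 1.708 ≈ 130 mg

130 mg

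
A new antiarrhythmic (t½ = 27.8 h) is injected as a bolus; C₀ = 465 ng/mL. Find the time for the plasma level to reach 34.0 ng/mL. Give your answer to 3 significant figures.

k = ln 2 / 27.8 = 0.02493 h⁻¹
C(t) = C₀ e^(−kt)  ⇒  t = ln(C₀/C) / k
t = ln(465/34.0) / 0.02493 = 2.616 / 0.02493 ≈ 105 hours

105 hours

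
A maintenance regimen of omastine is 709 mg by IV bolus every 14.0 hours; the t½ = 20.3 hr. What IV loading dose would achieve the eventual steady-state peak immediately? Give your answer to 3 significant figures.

k = ln 2 / 20.3 = 0.03415 hr⁻¹
Accumulation ratio R = 1 / (1 − e^(−kτ)) = 1 / (1 − e^(−0.03415×14.0)) = 1 / (1 − 0.6200) = 2.632
Loading dose = maintenance dose × R = 709 × 2.632 ≈ 1870 mg

1870 mg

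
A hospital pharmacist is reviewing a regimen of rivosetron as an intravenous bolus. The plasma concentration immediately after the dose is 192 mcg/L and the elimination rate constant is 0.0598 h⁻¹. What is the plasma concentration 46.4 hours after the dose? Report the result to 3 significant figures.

12.0 mcg/L

C(t) = C₀ e^(−kt) = 192 × e^(−0.05980 × 46.4) = 192 × e^(−2.775) = 192 × 0.06237 ≈ 12.0 mcg/L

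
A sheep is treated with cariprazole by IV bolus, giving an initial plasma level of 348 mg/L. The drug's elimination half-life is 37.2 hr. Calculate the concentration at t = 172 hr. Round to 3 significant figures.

k = ln 2 / 37.2 = 0.01863 hr⁻¹
172 hr is 4.624 half-lives, so C = 348 × (1/2)^4.624 = 348 × 0.04056 ≈ 14.1 mg/L

14.1 mg/L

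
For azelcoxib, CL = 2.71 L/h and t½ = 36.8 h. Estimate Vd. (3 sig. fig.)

k = ln 2 / t½ = ln 2 / 36.8 = 0.01884 h⁻¹
V = CL / k = 2.71 / 0.01884 ≈ 144 L

144 L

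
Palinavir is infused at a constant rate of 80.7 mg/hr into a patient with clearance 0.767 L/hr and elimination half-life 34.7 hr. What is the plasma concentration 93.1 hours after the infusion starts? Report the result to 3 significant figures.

88.8 µg/mL

Css = rate / CL = 80.7 / 0.767 = 105.2 µg/mL
k = ln 2 / 34.7 = 0.01998 hr⁻¹
C(t) = Css (1 − e^(−kt)) = 105.2 × (1 − e^(−1.860)) = 105.2 × 0.8443 ≈ 88.8 µg/mL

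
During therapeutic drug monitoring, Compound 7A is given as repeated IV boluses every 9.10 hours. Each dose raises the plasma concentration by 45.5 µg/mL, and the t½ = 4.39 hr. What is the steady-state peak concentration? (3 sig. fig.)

59.7 µg/mL

k = ln 2 / 4.39 = 0.1579 hr⁻¹
Fraction remaining after one interval: e^(−kτ) = e^(−0.1579 × 9.10) = 0.2377
R = 1 / (1 − 0.2377) = 1.312
Css,max = 45.5 × 1.312 ≈ 59.7 µg/mL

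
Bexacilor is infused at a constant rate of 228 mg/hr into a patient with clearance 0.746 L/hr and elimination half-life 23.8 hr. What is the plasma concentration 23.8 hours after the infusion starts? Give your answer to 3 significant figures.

Css = rate / CL = 228 / 0.746 = 305.6 mg/L
k = ln 2 / 23.8 = 0.02912 hr⁻¹
C(t) = Css (1 − e^(−kt)) = 305.6 × (1 − e^(−0.6931)) = 305.6 × 0.5000 ≈ 153 mg/L

153 mg/L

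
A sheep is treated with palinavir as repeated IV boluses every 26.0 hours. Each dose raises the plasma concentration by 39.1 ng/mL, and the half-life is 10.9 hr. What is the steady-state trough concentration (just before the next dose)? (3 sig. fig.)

9.26 ng/mL

k = ln 2 / 10.9 = 0.06359 hr⁻¹
Fraction remaining after one interval: e^(−kτ) = e^(−0.06359 × 26.0) = 0.1914
R = 1 / (1 − 0.1914) = 1.237
Css,max = 39.1 × 1.237 = 48.36 ng/mL
Css,min = Css,max × e^(−kτ) = 48.36 × 0.1914 ≈ 9.26 ng/mL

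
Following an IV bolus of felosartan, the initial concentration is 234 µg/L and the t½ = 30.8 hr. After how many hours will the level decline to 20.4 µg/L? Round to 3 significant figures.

108 hours

k = ln 2 / 30.8 = 0.02250 hr⁻¹
C(t) = C₀ e^(−kt)  ⇒  t = ln(C₀/C) / k
t = ln(234/20.4) / 0.02250 = 2.440 / 0.02250 ≈ 108 hours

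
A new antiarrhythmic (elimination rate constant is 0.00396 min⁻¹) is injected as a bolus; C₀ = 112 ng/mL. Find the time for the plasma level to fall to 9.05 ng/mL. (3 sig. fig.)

635 minutes

C(t) = C₀ e^(−kt)  ⇒  t = ln(C₀/C) / k
t = ln(112/9.05) / 0.003960 = 2.516 / 0.003960 ≈ 635 minutes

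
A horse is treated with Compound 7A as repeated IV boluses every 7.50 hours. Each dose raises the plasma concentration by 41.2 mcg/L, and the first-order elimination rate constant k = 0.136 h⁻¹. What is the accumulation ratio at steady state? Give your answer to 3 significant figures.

1.56

Fraction remaining after one interval: e^(−kτ) = e^(−0.1360 × 7.50) = 0.3606
R = 1 / (1 − 0.3606) = 1 / 0.6394 ≈ 1.56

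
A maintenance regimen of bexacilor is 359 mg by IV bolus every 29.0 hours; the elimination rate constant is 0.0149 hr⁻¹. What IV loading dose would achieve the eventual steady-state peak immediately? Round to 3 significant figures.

Accumulation ratio R = 1 / (1 − e^(−kτ)) = 1 / (1 − e^(−0.01490×29.0)) = 1 / (1 − 0.6491) = 2.850
Loading dose = maintenance dose × R = 359 × 2.850 ≈ 1020 mg

1020 mg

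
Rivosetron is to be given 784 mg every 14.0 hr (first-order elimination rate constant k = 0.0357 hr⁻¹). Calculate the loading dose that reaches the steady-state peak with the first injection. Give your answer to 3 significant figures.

1990 mg

Accumulation ratio R = 1 / (1 − e^(−kτ)) = 1 / (1 − e^(−0.03570×14.0)) = 1 / (1 − 0.6067) = 2.542
Loading dose = maintenance dose × R = 784 × 2.542 ≈ 1990 mg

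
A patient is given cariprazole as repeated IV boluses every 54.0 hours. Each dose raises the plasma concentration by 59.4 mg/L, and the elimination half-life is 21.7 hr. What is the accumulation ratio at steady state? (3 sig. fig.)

k = ln 2 / 21.7 = 0.03194 hr⁻¹
Fraction remaining after one interval: e^(−kτ) = e^(−0.03194 × 54.0) = 0.1782
R = 1 / (1 − 0.1782) = 1 / 0.8218 ≈ 1.22

1.22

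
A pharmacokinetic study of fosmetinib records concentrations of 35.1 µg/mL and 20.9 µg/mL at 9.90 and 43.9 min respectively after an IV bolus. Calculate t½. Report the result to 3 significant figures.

k = ln(C₁/C₂) / (t₂ − t₁) = ln(35.1/20.9) / (43.9 − 9.90)
  = 0.5185 / 34.00 = 0.01525 min⁻¹
t½ = ln 2 / k = ln 2 / 0.01525 ≈ 45.5 minutes

45.5 minutes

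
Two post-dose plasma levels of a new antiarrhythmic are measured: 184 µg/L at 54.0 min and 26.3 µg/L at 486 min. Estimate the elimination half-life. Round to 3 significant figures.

154 minutes

k = ln(C₁/C₂) / (t₂ − t₁) = ln(184/26.3) / (486 − 54.0)
  = 1.945 / 432.0 = 0.004503 min⁻¹
t½ = ln 2 / k = ln 2 / 0.004503 ≈ 154 minutes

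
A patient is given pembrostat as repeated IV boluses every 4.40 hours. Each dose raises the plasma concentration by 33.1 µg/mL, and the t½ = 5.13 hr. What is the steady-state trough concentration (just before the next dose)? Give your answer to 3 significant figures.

k = ln 2 / 5.13 = 0.1351 hr⁻¹
Fraction remaining after one interval: e^(−kτ) = e^(−0.1351 × 4.40) = 0.5518
R = 1 / (1 − 0.5518) = 2.231
Css,max = 33.1 × 2.231 = 73.86 µg/mL
Css,min = Css,max × e^(−kτ) = 73.86 × 0.5518 ≈ 40.8 µg/mL

40.8 µg/mL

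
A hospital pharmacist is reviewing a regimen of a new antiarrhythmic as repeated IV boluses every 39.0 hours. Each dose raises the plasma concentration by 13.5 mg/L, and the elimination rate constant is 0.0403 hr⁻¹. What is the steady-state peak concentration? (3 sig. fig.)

Fraction remaining after one interval: e^(−kτ) = e^(−0.04030 × 39.0) = 0.2077
R = 1 / (1 − 0.2077) = 1.262
Css,max = 13.5 × 1.262 ≈ 17.0 mg/L

17.0 mg/L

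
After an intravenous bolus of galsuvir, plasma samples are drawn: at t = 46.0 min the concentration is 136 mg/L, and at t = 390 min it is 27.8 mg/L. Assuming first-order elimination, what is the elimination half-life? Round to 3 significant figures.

k = ln(C₁/C₂) / (t₂ − t₁) = ln(136/27.8) / (390 − 46.0)
  = 1.588 / 344.0 = 0.004615 min⁻¹
t½ = ln 2 / k = ln 2 / 0.004615 ≈ 150 minutes

150 minutes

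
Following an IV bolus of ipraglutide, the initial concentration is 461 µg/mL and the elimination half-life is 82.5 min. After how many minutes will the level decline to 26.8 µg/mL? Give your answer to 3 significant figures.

k = ln 2 / 82.5 = 0.008402 min⁻¹
C(t) = C₀ e^(−kt)  ⇒  t = ln(C₀/C) / k
t = ln(461/26.8) / 0.008402 = 2.845 / 0.008402 ≈ 339 minutes

339 minutes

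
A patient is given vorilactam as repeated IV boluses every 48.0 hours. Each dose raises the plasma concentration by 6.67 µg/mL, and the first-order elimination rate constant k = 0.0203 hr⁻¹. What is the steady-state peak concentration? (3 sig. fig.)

10.7 µg/mL

Fraction remaining after one interval: e^(−kτ) = e^(−0.02030 × 48.0) = 0.3774
R = 1 / (1 − 0.3774) = 1.606
Css,max = 6.67 × 1.606 ≈ 10.7 µg/mL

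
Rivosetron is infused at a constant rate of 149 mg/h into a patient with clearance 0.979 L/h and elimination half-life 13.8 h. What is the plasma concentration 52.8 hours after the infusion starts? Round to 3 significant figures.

Css = rate / CL = 149 / 0.979 = 152.2 µg/mL
k = ln 2 / 13.8 = 0.05023 h⁻¹
C(t) = Css (1 − e^(−kt)) = 152.2 × (1 − e^(−2.652)) = 152.2 × 0.9295 ≈ 141 µg/mL

141 µg/mL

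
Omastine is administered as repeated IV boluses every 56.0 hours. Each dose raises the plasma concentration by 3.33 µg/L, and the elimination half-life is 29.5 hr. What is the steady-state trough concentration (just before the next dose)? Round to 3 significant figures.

k = ln 2 / 29.5 = 0.02350 hr⁻¹
Fraction remaining after one interval: e^(−kτ) = e^(−0.02350 × 56.0) = 0.2683
R = 1 / (1 − 0.2683) = 1.367
Css,max = 3.33 × 1.367 = 4.551 µg/L
Css,min = Css,max × e^(−kτ) = 4.551 × 0.2683 ≈ 1.22 µg/L

1.22 µg/L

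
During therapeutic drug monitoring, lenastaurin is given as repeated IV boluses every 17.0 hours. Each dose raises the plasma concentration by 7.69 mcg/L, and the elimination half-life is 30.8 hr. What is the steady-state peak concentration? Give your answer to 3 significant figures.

24.2 mcg/L

k = ln 2 / 30.8 = 0.02250 hr⁻¹
Fraction remaining after one interval: e^(−kτ) = e^(−0.02250 × 17.0) = 0.6821
R = 1 / (1 − 0.6821) = 3.146
Css,max = 7.69 × 3.146 ≈ 24.2 mcg/L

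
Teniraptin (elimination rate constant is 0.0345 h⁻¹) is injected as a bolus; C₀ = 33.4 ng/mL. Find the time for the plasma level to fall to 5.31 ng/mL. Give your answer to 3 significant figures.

C(t) = C₀ e^(−kt)  ⇒  t = ln(C₀/C) / k
t = ln(33.4/5.31) / 0.03450 = 1.839 / 0.03450 ≈ 53.3 hours

53.3 hours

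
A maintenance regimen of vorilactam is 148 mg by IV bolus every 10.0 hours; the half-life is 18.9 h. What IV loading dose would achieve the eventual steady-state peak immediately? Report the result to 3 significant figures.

482 mg

k = ln 2 / 18.9 = 0.03667 h⁻¹
Accumulation ratio R = 1 / (1 − e^(−kτ)) = 1 / (1 − e^(−0.03667×10.0)) = 1 / (1 − 0.6930) = 3.257
Loading dose = maintenance dose × R = 148 × 3.257 ≈ 482 mg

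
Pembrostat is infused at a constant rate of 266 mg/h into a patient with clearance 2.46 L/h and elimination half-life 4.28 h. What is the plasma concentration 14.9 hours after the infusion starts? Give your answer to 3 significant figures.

98.4 mg/L

Css = rate / CL = 266 / 2.46 = 108.1 mg/L
k = ln 2 / 4.28 = 0.1620 h⁻¹
C(t) = Css (1 − e^(−kt)) = 108.1 × (1 − e^(−2.413)) = 108.1 × 0.9105 ≈ 98.4 mg/L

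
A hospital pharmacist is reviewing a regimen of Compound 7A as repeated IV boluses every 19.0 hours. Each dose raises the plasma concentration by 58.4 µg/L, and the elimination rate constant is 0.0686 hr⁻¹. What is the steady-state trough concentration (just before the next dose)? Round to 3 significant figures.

Fraction remaining after one interval: e^(−kτ) = e^(−0.06860 × 19.0) = 0.2716
R = 1 / (1 − 0.2716) = 1.373
Css,max = 58.4 × 1.373 = 80.18 µg/L
Css,min = Css,max × e^(−kτ) = 80.18 × 0.2716 ≈ 21.8 µg/L

21.8 µg/L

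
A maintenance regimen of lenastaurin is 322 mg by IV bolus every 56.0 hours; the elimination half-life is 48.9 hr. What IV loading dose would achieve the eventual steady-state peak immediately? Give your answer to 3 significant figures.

588 mg

k = ln 2 / 48.9 = 0.01417 hr⁻¹
Accumulation ratio R = 1 / (1 − e^(−kτ)) = 1 / (1 − e^(−0.01417×56.0)) = 1 / (1 − 0.4521) = 1.825
Loading dose = maintenance dose × R = 322 × 1.825 ≈ 588 mg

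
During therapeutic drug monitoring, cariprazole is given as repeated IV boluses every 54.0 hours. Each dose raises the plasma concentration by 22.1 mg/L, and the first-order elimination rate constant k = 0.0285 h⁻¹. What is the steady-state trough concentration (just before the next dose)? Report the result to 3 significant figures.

6.04 mg/L

Fraction remaining after one interval: e^(−kτ) = e^(−0.02850 × 54.0) = 0.2146
R = 1 / (1 − 0.2146) = 1.273
Css,max = 22.1 × 1.273 = 28.14 mg/L
Css,min = Css,max × e^(−kτ) = 28.14 × 0.2146 ≈ 6.04 mg/L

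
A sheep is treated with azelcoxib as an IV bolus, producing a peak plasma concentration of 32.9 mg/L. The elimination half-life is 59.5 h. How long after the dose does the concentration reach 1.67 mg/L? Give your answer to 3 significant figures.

256 hours

k = ln 2 / 59.5 = 0.01165 h⁻¹
C(t) = C₀ e^(−kt)  ⇒  t = ln(C₀/C) / k
t = ln(32.9/1.67) / 0.01165 = 2.981 / 0.01165 ≈ 256 hours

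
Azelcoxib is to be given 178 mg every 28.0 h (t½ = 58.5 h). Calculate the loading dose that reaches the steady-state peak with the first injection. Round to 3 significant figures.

630 mg

k = ln 2 / 58.5 = 0.01185 h⁻¹
Accumulation ratio R = 1 / (1 − e^(−kτ)) = 1 / (1 − e^(−0.01185×28.0)) = 1 / (1 − 0.7177) = 3.542
Loading dose = maintenance dose × R = 178 × 3.542 ≈ 630 mg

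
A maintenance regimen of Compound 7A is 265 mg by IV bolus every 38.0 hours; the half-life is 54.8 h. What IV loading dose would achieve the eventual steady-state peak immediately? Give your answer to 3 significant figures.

k = ln 2 / 54.8 = 0.01265 h⁻¹
Accumulation ratio R = 1 / (1 − e^(−kτ)) = 1 / (1 − e^(−0.01265×38.0)) = 1 / (1 − 0.6184) = 2.620
Loading dose = maintenance dose × R = 265 × 2.620 ≈ 694 mg

694 mg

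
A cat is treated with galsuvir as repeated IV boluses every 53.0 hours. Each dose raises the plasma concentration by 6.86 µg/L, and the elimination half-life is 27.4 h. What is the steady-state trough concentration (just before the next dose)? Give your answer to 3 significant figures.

2.43 µg/L

k = ln 2 / 27.4 = 0.02530 h⁻¹
Fraction remaining after one interval: e^(−kτ) = e^(−0.02530 × 53.0) = 0.2616
R = 1 / (1 − 0.2616) = 1.354
Css,max = 6.86 × 1.354 = 9.291 µg/L
Css,min = Css,max × e^(−kτ) = 9.291 × 0.2616 ≈ 2.43 µg/L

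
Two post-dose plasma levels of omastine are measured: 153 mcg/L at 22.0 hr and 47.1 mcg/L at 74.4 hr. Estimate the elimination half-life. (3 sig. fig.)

30.8 hours

k = ln(C₁/C₂) / (t₂ − t₁) = ln(153/47.1) / (74.4 − 22.0)
  = 1.178 / 52.40 = 0.02248 hr⁻¹
t½ = ln 2 / k = ln 2 / 0.02248 ≈ 30.8 hours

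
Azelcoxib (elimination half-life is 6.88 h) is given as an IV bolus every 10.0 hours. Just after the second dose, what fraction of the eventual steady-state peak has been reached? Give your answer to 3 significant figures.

0.867

k = ln 2 / 6.88 = 0.1007 h⁻¹
f_n = 1 − e^(−nkτ) = 1 − e^(−2 × 0.1007 × 10.0) = 1 − e^(−2.015) = 1 − 0.1333 ≈ 0.867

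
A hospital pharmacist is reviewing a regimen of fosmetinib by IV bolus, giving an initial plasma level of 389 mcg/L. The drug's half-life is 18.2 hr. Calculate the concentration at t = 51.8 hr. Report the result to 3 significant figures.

54.1 mcg/L

k = ln 2 / 18.2 = 0.03809 hr⁻¹
51.8 hr is 2.846 half-lives, so C = 389 × (1/2)^2.846 = 389 × 0.1391 ≈ 54.1 mcg/L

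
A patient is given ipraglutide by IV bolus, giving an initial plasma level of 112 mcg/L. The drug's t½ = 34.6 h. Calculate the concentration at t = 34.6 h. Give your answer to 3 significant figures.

56.0 mcg/L

k = ln 2 / 34.6 = 0.02003 h⁻¹
C(t) = C₀ e^(−kt) = 112 × e^(−0.02003 × 34.6) = 112 × e^(−0.6931) = 112 × 0.5000 ≈ 56.0 mcg/L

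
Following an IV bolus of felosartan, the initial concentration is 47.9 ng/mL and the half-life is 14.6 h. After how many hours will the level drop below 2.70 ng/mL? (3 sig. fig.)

k = ln 2 / 14.6 = 0.04748 h⁻¹
C(t) = C₀ e^(−kt)  ⇒  t = ln(C₀/C) / k
t = ln(47.9/2.70) / 0.04748 = 2.876 / 0.04748 ≈ 60.6 hours

60.6 hours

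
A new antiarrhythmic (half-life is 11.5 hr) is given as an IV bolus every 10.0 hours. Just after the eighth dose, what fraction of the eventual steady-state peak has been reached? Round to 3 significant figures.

0.992

k = ln 2 / 11.5 = 0.06027 hr⁻¹
f_n = 1 − e^(−nkτ) = 1 − e^(−8 × 0.06027 × 10.0) = 1 − e^(−4.822) = 1 − 0.008052 ≈ 0.992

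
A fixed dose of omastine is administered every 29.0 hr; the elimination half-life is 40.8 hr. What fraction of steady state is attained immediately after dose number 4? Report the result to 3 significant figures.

0.861

k = ln 2 / 40.8 = 0.01699 hr⁻¹
f_n = 1 − e^(−nkτ) = 1 − e^(−4 × 0.01699 × 29.0) = 1 − e^(−1.971) = 1 − 0.1394 ≈ 0.861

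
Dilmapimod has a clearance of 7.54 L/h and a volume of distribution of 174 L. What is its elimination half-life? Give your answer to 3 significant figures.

k = CL / V = 7.54 / 174 = 0.04333 h⁻¹
t½ = ln 2 / k = ln 2 / 0.04333 ≈ 16.0 hours

16.0 hours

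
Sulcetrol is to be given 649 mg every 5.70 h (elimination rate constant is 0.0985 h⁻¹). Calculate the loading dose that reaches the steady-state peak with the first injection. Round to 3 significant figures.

1510 mg

Accumulation ratio R = 1 / (1 − e^(−kτ)) = 1 / (1 − e^(−0.09850×5.70)) = 1 / (1 − 0.5704) = 2.328
Loading dose = maintenance dose × R = 649 × 2.328 ≈ 1510 mg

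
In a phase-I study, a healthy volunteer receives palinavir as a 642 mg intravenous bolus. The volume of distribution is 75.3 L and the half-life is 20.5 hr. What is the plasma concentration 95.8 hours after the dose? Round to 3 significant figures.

C₀ = dose / V = 642 / 75.3 = 8.526 mg/L
k = ln 2 / 20.5 = 0.03381 hr⁻¹
C(t) = C₀ e^(−kt) = 8.526 × e^(−0.03381 × 95.8) = 8.526 × e^(−3.239) = 8.526 × 0.03920 ≈ 0.334 mg/L

0.334 mg/L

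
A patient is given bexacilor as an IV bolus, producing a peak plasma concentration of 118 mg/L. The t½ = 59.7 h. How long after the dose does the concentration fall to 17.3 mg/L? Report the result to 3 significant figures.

165 hours

k = ln 2 / 59.7 = 0.01161 h⁻¹
C(t) = C₀ e^(−kt)  ⇒  t = ln(C₀/C) / k
t = ln(118/17.3) / 0.01161 = 1.920 / 0.01161 ≈ 165 hours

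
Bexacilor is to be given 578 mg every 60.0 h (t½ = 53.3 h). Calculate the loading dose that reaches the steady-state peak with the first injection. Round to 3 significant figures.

k = ln 2 / 53.3 = 0.01300 h⁻¹
Accumulation ratio R = 1 / (1 − e^(−kτ)) = 1 / (1 − e^(−0.01300×60.0)) = 1 / (1 − 0.4583) = 1.846
Loading dose = maintenance dose × R = 578 × 1.846 ≈ 1070 mg

1070 mg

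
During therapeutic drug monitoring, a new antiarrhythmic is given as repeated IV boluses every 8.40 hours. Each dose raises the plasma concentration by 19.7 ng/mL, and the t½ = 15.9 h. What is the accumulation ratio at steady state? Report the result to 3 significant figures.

k = ln 2 / 15.9 = 0.04359 h⁻¹
Fraction remaining after one interval: e^(−kτ) = e^(−0.04359 × 8.40) = 0.6934
R = 1 / (1 − 0.6934) = 1 / 0.3066 ≈ 3.26

3.26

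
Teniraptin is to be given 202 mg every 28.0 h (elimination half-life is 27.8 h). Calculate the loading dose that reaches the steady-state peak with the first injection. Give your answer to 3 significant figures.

402 mg

k = ln 2 / 27.8 = 0.02493 h⁻¹
Accumulation ratio R = 1 / (1 − e^(−kτ)) = 1 / (1 − e^(−0.02493×28.0)) = 1 / (1 − 0.4975) = 1.990
Loading dose = maintenance dose × R = 202 × 1.990 ≈ 402 mg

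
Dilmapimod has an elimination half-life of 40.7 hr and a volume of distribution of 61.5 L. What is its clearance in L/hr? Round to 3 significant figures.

1.05 L/hr

k = ln 2 / t½ = ln 2 / 40.7 = 0.01703 hr⁻¹
CL = k · V = 0.01703 × 61.5 ≈ 1.05 L/hr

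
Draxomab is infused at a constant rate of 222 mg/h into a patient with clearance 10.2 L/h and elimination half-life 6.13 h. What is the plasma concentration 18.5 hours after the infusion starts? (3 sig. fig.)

Css = rate / CL = 222 / 10.2 = 21.76 µg/mL
k = ln 2 / 6.13 = 0.1131 h⁻¹
C(t) = Css (1 − e^(−kt)) = 21.76 × (1 − e^(−2.092)) = 21.76 × 0.8765 ≈ 19.1 µg/mL

19.1 µg/mL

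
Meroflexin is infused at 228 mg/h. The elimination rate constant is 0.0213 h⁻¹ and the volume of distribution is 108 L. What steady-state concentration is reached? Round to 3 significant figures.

CL = k · V = 0.0213 × 108 = 2.300 L/h
Css = rate / CL = 228 / 2.300 ≈ 99.1 µg/mL

99.1 µg/mL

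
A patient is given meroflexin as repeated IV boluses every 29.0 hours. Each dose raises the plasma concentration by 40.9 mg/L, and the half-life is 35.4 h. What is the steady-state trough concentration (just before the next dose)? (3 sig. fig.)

53.5 mg/L

k = ln 2 / 35.4 = 0.01958 h⁻¹
Fraction remaining after one interval: e^(−kτ) = e^(−0.01958 × 29.0) = 0.5668
R = 1 / (1 − 0.5668) = 2.308
Css,max = 40.9 × 2.308 = 94.40 mg/L
Css,min = Css,max × e^(−kτ) = 94.40 × 0.5668 ≈ 53.5 mg/L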